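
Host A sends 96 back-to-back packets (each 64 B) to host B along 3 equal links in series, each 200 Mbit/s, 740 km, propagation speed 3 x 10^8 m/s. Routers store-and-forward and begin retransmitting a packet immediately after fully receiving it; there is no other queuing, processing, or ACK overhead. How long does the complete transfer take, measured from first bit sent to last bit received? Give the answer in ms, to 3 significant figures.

Per-hop transmission t_tx = L/R = 512/200000000 = 0.00256 ms.
Per-hop propagation t_prop = 740000/300000000 = 2.46667 ms.
Pipeline fill: first packet needs 3·t_tx to clear all hops; remaining 95 packets each add one t_tx.
Total = (3+96-1)·t_tx + 3·t_prop = 98·0.00256 + 3·2.46667 = 7.65 ms.

7.65 ms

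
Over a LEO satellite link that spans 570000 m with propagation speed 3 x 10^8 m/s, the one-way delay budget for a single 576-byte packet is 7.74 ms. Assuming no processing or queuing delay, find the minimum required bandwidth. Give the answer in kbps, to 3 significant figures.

L = 4608 bits.
Propagation delay = 570000 / 300000000 = 1.9 ms.
Transmission budget = 7.74 − 1.9 = 5.84 ms.
R ≥ L / t_tx = 4608 bits / 0.00584 s = 789 kbps.

789 kbps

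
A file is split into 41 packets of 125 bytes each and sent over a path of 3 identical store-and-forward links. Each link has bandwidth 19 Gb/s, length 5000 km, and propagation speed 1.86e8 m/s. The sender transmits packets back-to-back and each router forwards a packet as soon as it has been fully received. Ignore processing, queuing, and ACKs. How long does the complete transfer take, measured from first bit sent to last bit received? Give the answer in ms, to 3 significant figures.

80.6 ms

Per-hop transmission t_tx = L/R = 1000/19000000000 = 5.26316e-05 ms.
Per-hop propagation t_prop = 5000000/186000000 = 26.8817 ms.
Pipeline fill: first packet needs 3·t_tx to clear all hops; remaining 40 packets each add one t_tx.
Total = (3+41-1)·t_tx + 3·t_prop = 43·5.26316e-05 + 3·26.8817 = 80.6 ms.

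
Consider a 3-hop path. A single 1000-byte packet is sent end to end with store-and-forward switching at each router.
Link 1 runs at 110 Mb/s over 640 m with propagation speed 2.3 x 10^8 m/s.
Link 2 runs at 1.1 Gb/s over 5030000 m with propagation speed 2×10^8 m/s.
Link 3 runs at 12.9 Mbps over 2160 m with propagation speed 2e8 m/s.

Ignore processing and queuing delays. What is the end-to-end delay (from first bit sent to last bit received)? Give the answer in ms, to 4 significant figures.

L = 1000 × 8 = 8000 bits.
Transmission delays (L/R per hop): 0.0727273, 0.00727273, 0.620155 ms; sum = 0.700155 ms.
Propagation delays (d/s per hop): 0.00278261, 25.15, 0.0108 ms; sum = 25.1636 ms.
End-to-end = 25.86 ms.

25.86 ms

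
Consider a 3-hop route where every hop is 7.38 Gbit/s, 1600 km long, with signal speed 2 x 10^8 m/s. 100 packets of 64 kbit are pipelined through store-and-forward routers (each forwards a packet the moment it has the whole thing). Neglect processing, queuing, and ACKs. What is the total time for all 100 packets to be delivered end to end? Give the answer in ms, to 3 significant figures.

Per-hop transmission t_tx = L/R = 64000/7380000000 = 0.00867209 ms.
Per-hop propagation t_prop = 1600000/200000000 = 8 ms.
Pipeline fill: first packet needs 3·t_tx to clear all hops; remaining 99 packets each add one t_tx.
Total = (3+100-1)·t_tx + 3·t_prop = 102·0.00867209 + 3·8 = 24.9 ms.

24.9 ms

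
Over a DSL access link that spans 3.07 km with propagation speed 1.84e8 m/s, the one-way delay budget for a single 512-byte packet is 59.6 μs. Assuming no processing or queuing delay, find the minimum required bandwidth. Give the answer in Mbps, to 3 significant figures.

95.4 Mbps

L = 4096 bits.
Propagation delay = 3070 / 184000000 = 16.6848 μs.
Transmission budget = 59.6 − 16.6848 = 42.9152 μs.
R ≥ L / t_tx = 4096 bits / 4.29152e-05 s = 95.4 Mbps.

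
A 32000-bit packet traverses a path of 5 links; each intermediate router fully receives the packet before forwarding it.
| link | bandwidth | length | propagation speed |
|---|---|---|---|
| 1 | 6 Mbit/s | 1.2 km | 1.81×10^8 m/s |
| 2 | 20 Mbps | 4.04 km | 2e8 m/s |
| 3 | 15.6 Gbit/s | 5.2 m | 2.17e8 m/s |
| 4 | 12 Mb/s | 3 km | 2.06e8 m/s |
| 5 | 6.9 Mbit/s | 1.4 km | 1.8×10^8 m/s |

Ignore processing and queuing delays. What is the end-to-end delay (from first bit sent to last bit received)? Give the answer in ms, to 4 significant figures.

Transmission delays (L/R per hop): 5.33333, 1.6, 0.00205128, 2.66667, 4.63768 ms; sum = 14.2397 ms.
Propagation delays (d/s per hop): 0.00662983, 0.0202, 2.39631e-05, 0.0145631, 0.00777778 ms; sum = 0.0491947 ms.
End-to-end = 14.29 ms.

14.29 ms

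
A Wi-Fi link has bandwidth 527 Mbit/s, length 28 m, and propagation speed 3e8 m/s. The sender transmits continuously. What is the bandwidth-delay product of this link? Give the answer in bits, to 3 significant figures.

Propagation delay = 28 / 300000000 = 9.33333e-08 s.
BDP = R × t_prop = 527000000 × 9.33333e-08 = 49.1867 bits.

49.2 bits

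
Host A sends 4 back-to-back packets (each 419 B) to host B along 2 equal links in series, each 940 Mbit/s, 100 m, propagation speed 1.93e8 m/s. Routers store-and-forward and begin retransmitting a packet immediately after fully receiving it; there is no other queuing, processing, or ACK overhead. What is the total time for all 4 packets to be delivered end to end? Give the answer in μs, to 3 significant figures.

18.9 μs

Per-hop transmission t_tx = L/R = 3352/940000000 = 3.56596 μs.
Per-hop propagation t_prop = 100/193000000 = 0.518135 μs.
Pipeline fill: first packet needs 2·t_tx to clear all hops; remaining 3 packets each add one t_tx.
Total = (2+4-1)·t_tx + 2·t_prop = 5·3.56596 + 2·0.518135 = 18.9 μs.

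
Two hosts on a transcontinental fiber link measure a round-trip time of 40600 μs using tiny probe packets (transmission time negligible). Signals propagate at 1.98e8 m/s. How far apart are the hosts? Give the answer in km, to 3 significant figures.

4020 km

One-way propagation = RTT/2 = 20300 μs.
d = s × t = 198000000 × 0.0203 = 4020 km.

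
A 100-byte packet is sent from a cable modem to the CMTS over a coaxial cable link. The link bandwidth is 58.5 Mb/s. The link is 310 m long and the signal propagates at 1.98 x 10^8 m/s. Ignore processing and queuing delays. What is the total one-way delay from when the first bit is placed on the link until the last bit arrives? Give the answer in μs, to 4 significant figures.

15.24 μs

L = 100 × 8 = 800 bits.
Transmission delay = L/R = 800 / 58500000 = 13.6752 μs.
Propagation delay = d/s = 310 m / 198000000 m/s = 1.56566 μs.
Total = 15.24 μs.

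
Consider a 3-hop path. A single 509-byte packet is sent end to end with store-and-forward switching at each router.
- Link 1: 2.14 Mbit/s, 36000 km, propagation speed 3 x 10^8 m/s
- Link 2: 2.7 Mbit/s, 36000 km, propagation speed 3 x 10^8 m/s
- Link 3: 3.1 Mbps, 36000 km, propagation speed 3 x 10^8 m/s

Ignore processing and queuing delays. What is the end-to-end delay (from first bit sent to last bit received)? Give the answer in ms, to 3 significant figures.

L = 509 × 8 = 4072 bits.
Transmission delays (L/R per hop): 1.9028, 1.50815, 1.31355 ms; sum = 4.7245 ms.
Propagation delays (d/s per hop): 120, 120, 120 ms; sum = 360 ms.
End-to-end = 365 ms.

365 ms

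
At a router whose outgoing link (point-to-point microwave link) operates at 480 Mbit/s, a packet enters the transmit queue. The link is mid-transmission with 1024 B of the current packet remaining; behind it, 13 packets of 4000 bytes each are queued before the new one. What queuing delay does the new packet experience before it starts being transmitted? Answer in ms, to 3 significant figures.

0.884 ms

Each queued packet: L/R = 32000/480000000 = 0.0666667 ms.
13 queued → 0.866667 ms.
Plus remaining 8192 bits of current packet: 0.0170667 ms.
Queuing delay = 0.884 ms.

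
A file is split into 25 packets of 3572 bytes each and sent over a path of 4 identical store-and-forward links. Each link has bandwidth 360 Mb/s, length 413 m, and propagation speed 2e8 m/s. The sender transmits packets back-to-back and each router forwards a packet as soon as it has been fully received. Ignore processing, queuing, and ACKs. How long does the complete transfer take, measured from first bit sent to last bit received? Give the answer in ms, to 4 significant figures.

2.231 ms

Per-hop transmission t_tx = L/R = 28576/360000000 = 0.0793778 ms.
Per-hop propagation t_prop = 413/200000000 = 0.002065 ms.
Pipeline fill: first packet needs 4·t_tx to clear all hops; remaining 24 packets each add one t_tx.
Total = (4+25-1)·t_tx + 4·t_prop = 28·0.0793778 + 4·0.002065 = 2.231 ms.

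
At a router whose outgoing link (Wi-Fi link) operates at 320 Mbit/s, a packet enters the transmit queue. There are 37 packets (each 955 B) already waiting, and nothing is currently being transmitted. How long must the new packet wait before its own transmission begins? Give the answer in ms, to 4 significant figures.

0.8834 ms

Each queued packet: L/R = 7640/320000000 = 0.023875 ms.
37 queued → 0.883375 ms.
Queuing delay = 0.8834 ms.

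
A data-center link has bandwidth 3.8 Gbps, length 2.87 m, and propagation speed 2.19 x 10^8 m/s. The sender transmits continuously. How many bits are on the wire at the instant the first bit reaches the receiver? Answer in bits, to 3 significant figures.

49.8 bits

Propagation delay = 2.87 / 219000000 = 1.3105e-08 s.
BDP = R × t_prop = 3800000000 × 1.3105e-08 = 49.7991 bits.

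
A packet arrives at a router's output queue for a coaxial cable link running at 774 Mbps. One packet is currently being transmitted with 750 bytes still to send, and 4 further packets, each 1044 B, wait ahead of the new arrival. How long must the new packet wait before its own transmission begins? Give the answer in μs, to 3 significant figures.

50.9 μs

Each queued packet: L/R = 8352/774000000 = 10.7907 μs.
4 queued → 43.1628 μs.
Plus remaining 6000 bits of current packet: 7.75194 μs.
Queuing delay = 50.9 μs.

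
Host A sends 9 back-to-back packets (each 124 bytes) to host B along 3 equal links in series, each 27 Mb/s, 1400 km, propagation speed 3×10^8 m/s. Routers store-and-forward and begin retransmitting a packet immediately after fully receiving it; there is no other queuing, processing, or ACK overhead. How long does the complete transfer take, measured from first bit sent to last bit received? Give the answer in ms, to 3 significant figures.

Per-hop transmission t_tx = L/R = 992/27000000 = 0.0367407 ms.
Per-hop propagation t_prop = 1400000/300000000 = 4.66667 ms.
Pipeline fill: first packet needs 3·t_tx to clear all hops; remaining 8 packets each add one t_tx.
Total = (3+9-1)·t_tx + 3·t_prop = 11·0.0367407 + 3·4.66667 = 14.4 ms.

14.4 ms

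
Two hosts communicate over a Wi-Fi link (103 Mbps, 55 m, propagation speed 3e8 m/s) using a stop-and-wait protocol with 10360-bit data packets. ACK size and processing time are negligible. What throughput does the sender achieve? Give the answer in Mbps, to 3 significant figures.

103 Mbps

t_tx = L/R = 10360/103000000 = 0.000100583 s.
t_prop = 55/300000000 = 1.83333e-07 s; RTT = 3.66667e-07 s.
Cycle = t_tx + RTT = 0.000100949 s.
Throughput = L / cycle = 10360 / 0.000100949 = 103 Mbps.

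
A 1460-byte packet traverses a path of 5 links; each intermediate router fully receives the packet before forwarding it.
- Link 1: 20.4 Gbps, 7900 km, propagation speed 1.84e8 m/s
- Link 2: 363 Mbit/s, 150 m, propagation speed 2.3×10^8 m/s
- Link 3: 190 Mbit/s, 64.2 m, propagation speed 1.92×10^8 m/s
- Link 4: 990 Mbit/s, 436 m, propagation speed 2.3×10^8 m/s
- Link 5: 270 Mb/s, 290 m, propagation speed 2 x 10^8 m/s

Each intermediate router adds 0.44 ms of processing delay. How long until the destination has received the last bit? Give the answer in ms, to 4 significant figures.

L = 1460 × 8 = 11680 bits.
Transmission delays (L/R per hop): 0.000572549, 0.0321763, 0.0614737, 0.011798, 0.0432593 ms; sum = 0.14928 ms.
Propagation delays (d/s per hop): 42.9348, 0.000652174, 0.000334375, 0.00189565, 0.00145 ms; sum = 42.9391 ms.
Processing at 4 router(s): 4 × 0.44 ms = 1.76 ms.
End-to-end = 44.85 ms.

44.85 ms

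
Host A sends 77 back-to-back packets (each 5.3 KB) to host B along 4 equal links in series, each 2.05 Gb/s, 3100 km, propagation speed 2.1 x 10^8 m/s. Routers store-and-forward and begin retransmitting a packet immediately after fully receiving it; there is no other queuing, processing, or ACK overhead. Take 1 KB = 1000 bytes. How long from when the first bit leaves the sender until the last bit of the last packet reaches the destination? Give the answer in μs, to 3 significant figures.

Per-hop transmission t_tx = L/R = 42400/2.05e+09 = 20.6829 μs.
Per-hop propagation t_prop = 3100000/210000000 = 14761.9 μs.
Pipeline fill: first packet needs 4·t_tx to clear all hops; remaining 76 packets each add one t_tx.
Total = (4+77-1)·t_tx + 4·t_prop = 80·20.6829 + 4·14761.9 = 60700 μs.

60700 μs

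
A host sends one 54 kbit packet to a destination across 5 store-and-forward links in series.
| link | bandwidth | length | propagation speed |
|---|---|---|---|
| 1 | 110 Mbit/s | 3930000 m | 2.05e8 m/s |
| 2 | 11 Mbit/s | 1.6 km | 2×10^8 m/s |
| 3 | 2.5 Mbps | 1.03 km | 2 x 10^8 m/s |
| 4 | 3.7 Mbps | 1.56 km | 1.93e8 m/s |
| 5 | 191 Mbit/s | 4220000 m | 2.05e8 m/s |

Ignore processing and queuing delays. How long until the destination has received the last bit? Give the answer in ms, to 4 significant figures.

L = 54000 bits.
Transmission delays (L/R per hop): 0.490909, 4.90909, 21.6, 14.5946, 0.282723 ms; sum = 41.8773 ms.
Propagation delays (d/s per hop): 19.1707, 0.008, 0.00515, 0.0080829, 20.5854 ms; sum = 39.7773 ms.
End-to-end = 81.65 ms.

81.65 ms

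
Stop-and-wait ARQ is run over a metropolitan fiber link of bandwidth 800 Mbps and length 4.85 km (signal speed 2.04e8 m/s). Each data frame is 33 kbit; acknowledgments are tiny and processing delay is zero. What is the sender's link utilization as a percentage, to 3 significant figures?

t_tx = L/R = 33000/800000000 = 4.125e-05 s.
t_prop = 4850/204000000 = 2.37745e-05 s; RTT = 4.7549e-05 s.
Cycle = t_tx + RTT = 8.8799e-05 s.
Utilization = t_tx / cycle = 4.125e-05/8.8799e-05 = 46.5 %.

46.5 %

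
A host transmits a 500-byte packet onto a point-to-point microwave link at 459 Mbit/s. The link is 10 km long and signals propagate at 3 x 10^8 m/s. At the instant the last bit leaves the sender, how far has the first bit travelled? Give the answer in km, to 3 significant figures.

2.61 km

t_tx = L/R = 4000/459000000 = 8.7146e-06 s.
Distance = s × t_tx = 300000000 × 8.7146e-06 = 2.61 km.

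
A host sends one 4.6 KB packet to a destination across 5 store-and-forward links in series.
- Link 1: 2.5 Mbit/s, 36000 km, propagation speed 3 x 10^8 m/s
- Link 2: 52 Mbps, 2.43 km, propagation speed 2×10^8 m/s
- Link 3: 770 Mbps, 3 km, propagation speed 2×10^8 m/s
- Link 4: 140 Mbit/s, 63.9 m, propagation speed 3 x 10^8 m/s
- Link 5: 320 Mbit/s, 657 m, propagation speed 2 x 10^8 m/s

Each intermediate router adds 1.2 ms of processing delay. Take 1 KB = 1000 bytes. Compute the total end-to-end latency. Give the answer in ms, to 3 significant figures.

141 ms

L = 36800 bits.
Transmission delays (L/R per hop): 14.72, 0.707692, 0.0477922, 0.262857, 0.115 ms; sum = 15.8533 ms.
Propagation delays (d/s per hop): 120, 0.01215, 0.015, 0.000213, 0.003285 ms; sum = 120.031 ms.
Processing at 4 router(s): 4 × 1.2 ms = 4.8 ms.
End-to-end = 141 ms.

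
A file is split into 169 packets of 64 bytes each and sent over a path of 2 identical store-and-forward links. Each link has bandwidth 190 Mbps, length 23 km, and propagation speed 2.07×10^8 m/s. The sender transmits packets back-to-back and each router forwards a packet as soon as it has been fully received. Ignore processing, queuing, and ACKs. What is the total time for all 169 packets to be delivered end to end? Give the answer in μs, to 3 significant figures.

680 μs

Per-hop transmission t_tx = L/R = 512/190000000 = 2.69474 μs.
Per-hop propagation t_prop = 23000/2.07e+08 = 111.111 μs.
Pipeline fill: first packet needs 2·t_tx to clear all hops; remaining 168 packets each add one t_tx.
Total = (2+169-1)·t_tx + 2·t_prop = 170·2.69474 + 2·111.111 = 680 μs.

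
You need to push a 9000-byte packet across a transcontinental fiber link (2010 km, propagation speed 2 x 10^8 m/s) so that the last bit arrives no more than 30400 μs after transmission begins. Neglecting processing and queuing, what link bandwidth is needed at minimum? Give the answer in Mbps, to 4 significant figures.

L = 72000 bits.
Propagation delay = 2010000 / 200000000 = 10050 μs.
Transmission budget = 30400 − 10050 = 20350 μs.
R ≥ L / t_tx = 72000 bits / 0.02035 s = 3.538 Mbps.

3.538 Mbps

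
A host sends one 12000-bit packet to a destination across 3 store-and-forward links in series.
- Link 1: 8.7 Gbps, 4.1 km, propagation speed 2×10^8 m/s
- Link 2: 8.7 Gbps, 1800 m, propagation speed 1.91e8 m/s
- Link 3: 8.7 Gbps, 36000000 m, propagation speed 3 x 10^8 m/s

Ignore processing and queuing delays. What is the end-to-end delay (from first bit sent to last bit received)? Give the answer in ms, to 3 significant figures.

Transmission delay per hop = L/R = 12000/8700000000 = 0.00137931 ms; 3 hops → 0.00413793 ms.
Propagation delays (d/s per hop): 0.0205, 0.00942408, 120 ms; sum = 120.03 ms.
End-to-end = 120 ms.

120 ms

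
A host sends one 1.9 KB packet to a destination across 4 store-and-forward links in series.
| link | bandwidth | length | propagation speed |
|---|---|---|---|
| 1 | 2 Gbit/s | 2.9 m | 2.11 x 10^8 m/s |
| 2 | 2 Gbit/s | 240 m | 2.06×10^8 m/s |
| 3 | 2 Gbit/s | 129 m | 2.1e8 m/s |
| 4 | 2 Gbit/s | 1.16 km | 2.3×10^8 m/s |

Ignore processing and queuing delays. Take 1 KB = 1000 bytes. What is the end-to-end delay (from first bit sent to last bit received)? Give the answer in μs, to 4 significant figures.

37.24 μs

L = 15200 bits.
Transmission delay per hop = L/R = 15200/2000000000 = 7.6 μs; 4 hops → 30.4 μs.
Propagation delays (d/s per hop): 0.0137441, 1.16505, 0.614286, 5.04348 μs; sum = 6.83656 μs.
End-to-end = 37.24 μs.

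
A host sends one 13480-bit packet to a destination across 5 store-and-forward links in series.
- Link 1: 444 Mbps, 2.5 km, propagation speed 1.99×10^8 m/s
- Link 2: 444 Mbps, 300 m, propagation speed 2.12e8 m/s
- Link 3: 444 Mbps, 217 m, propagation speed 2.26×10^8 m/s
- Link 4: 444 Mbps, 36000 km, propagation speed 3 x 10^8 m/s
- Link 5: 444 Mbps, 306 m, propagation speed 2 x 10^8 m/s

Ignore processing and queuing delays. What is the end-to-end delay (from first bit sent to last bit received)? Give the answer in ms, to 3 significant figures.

120 ms

Transmission delay per hop = L/R = 13480/444000000 = 0.0303604 ms; 5 hops → 0.151802 ms.
Propagation delays (d/s per hop): 0.0125628, 0.00141509, 0.000960177, 120, 0.00153 ms; sum = 120.016 ms.
End-to-end = 120 ms.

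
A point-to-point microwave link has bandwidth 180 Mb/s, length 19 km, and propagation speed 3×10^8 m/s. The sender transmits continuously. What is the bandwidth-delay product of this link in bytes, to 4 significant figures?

Propagation delay = 19000 / 300000000 = 6.33333e-05 s.
BDP = R × t_prop = 180000000 × 6.33333e-05 = 11400 bits.
In bytes: 11400/8 = 1425 bytes.

1425 bytes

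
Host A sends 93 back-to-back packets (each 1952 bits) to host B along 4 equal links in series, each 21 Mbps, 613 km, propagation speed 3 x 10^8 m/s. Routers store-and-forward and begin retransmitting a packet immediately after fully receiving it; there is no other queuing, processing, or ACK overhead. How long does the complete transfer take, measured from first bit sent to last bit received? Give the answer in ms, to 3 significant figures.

17.1 ms

Per-hop transmission t_tx = L/R = 1952/21000000 = 0.0929524 ms.
Per-hop propagation t_prop = 613000/300000000 = 2.04333 ms.
Pipeline fill: first packet needs 4·t_tx to clear all hops; remaining 92 packets each add one t_tx.
Total = (4+93-1)·t_tx + 4·t_prop = 96·0.0929524 + 4·2.04333 = 17.1 ms.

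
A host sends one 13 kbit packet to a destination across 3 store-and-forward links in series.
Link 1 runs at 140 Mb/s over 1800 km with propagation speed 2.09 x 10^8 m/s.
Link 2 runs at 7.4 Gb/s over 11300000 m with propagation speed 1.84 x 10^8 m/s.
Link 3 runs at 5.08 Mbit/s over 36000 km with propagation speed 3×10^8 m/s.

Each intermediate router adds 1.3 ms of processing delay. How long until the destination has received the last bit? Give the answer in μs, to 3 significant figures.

L = 13000 bits.
Transmission delays (L/R per hop): 92.8571, 1.75676, 2559.06 μs; sum = 2653.67 μs.
Propagation delays (d/s per hop): 8612.44, 61413, 120000 μs; sum = 190025 μs.
Processing at 2 router(s): 2 × 1.3 ms = 2600 μs.
End-to-end = 195000 μs.

195000 μs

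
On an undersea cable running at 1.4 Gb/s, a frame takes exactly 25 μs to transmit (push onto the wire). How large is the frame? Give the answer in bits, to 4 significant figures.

35000 bits

L = R × t_tx = 1400000000 b/s × 2.5e-05 s = 35000 bits.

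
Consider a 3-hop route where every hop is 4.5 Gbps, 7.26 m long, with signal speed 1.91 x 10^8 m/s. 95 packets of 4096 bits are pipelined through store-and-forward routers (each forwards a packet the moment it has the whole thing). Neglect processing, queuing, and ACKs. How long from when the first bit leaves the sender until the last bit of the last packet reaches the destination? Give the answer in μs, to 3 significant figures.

Per-hop transmission t_tx = L/R = 4096/4500000000 = 0.910222 μs.
Per-hop propagation t_prop = 7.26/191000000 = 0.0380105 μs.
Pipeline fill: first packet needs 3·t_tx to clear all hops; remaining 94 packets each add one t_tx.
Total = (3+95-1)·t_tx + 3·t_prop = 97·0.910222 + 3·0.0380105 = 88.4 μs.

88.4 μs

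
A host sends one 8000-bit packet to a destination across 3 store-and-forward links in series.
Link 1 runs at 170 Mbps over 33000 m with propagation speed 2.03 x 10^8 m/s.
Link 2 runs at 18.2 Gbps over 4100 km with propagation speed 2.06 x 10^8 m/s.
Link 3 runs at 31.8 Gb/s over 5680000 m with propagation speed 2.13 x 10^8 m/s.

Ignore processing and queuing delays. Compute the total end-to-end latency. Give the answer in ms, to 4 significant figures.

Transmission delays (L/R per hop): 0.0470588, 0.00043956, 0.000251572 ms; sum = 0.04775 ms.
Propagation delays (d/s per hop): 0.162562, 19.9029, 26.6667 ms; sum = 46.7321 ms.
End-to-end = 46.78 ms.

46.78 ms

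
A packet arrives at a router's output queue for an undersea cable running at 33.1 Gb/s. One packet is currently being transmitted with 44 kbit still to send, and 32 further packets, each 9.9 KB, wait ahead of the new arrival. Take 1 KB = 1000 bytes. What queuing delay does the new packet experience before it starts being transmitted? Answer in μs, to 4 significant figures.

77.90 μs

Each queued packet: L/R = 79200/33100000000 = 2.39275 μs.
32 queued → 76.568 μs.
Plus remaining 44000 bits of current packet: 1.32931 μs.
Queuing delay = 77.90 μs.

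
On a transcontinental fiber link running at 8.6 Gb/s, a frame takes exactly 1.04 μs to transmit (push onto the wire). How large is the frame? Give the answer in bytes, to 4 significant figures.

1118 bytes

L = R × t_tx = 8600000000 b/s × 1.04e-06 s = 8944 bits.
In bytes: 8944 / 8 = 1118 bytes.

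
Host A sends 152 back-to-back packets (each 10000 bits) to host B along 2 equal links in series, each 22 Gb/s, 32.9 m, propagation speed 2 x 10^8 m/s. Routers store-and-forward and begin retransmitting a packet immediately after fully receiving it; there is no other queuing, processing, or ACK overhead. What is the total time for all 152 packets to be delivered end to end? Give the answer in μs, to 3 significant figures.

Per-hop transmission t_tx = L/R = 10000/22000000000 = 0.454545 μs.
Per-hop propagation t_prop = 32.9/200000000 = 0.1645 μs.
Pipeline fill: first packet needs 2·t_tx to clear all hops; remaining 151 packets each add one t_tx.
Total = (2+152-1)·t_tx + 2·t_prop = 153·0.454545 + 2·0.1645 = 69.9 μs.

69.9 μs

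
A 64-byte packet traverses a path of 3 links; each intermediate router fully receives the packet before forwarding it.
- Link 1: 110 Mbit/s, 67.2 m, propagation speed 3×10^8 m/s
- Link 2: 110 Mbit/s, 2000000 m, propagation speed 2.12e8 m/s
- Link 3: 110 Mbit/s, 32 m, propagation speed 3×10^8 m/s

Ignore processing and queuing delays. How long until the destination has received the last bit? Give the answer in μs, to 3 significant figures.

9450 μs

L = 64 × 8 = 512 bits.
Transmission delay per hop = L/R = 512/110000000 = 4.65455 μs; 3 hops → 13.9636 μs.
Propagation delays (d/s per hop): 0.224, 9433.96, 0.106667 μs; sum = 9434.29 μs.
End-to-end = 9450 μs.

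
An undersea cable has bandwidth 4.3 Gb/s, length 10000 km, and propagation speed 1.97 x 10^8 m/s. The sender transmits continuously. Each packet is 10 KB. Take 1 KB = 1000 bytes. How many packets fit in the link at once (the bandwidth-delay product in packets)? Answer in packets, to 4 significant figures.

Propagation delay = 10000000 / 197000000 = 0.0507614 s.
BDP = R × t_prop = 4300000000 × 0.0507614 = 218274000 bits.
In packets of 80000 bits: 2728 packets.

2728 packets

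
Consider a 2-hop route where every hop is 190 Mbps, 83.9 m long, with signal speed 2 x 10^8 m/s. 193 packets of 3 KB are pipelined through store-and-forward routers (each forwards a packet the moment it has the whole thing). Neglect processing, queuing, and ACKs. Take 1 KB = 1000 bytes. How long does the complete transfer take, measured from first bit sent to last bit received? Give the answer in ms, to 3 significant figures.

Per-hop transmission t_tx = L/R = 24000/190000000 = 0.126316 ms.
Per-hop propagation t_prop = 83.9/200000000 = 0.0004195 ms.
Pipeline fill: first packet needs 2·t_tx to clear all hops; remaining 192 packets each add one t_tx.
Total = (2+193-1)·t_tx + 2·t_prop = 194·0.126316 + 2·0.0004195 = 24.5 ms.

24.5 ms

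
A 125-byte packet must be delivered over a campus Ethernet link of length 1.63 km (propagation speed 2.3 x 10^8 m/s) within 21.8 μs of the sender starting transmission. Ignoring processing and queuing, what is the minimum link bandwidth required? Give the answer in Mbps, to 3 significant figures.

68.0 Mbps

L = 1000 bits.
Propagation delay = 1630 / 2.3e+08 = 7.08696 μs.
Transmission budget = 21.8 − 7.08696 = 14.713 μs.
R ≥ L / t_tx = 1000 bits / 1.4713e-05 s = 68.0 Mbps.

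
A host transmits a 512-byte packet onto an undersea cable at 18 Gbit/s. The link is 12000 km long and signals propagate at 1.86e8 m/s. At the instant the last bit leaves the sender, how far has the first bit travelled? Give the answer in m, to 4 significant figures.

42.33 m

t_tx = L/R = 4096/18000000000 = 2.27556e-07 s.
Distance = s × t_tx = 186000000 × 2.27556e-07 = 42.33 m.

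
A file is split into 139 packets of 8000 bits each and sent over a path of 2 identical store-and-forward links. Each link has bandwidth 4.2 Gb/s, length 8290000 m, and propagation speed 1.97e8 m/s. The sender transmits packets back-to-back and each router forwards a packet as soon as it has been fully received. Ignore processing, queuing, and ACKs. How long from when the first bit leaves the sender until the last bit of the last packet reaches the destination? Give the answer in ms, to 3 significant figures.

84.4 ms

Per-hop transmission t_tx = L/R = 8000/4200000000 = 0.00190476 ms.
Per-hop propagation t_prop = 8290000/197000000 = 42.0812 ms.
Pipeline fill: first packet needs 2·t_tx to clear all hops; remaining 138 packets each add one t_tx.
Total = (2+139-1)·t_tx + 2·t_prop = 140·0.00190476 + 2·42.0812 = 84.4 ms.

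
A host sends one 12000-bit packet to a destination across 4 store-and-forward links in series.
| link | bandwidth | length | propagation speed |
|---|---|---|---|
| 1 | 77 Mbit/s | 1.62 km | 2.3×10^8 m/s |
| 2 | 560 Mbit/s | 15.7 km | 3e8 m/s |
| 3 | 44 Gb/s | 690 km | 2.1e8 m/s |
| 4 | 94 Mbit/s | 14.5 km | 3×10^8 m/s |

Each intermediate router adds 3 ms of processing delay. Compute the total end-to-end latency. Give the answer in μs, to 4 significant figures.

12700 μs

Transmission delays (L/R per hop): 155.844, 21.4286, 0.272727, 127.66 μs; sum = 305.205 μs.
Propagation delays (d/s per hop): 7.04348, 52.3333, 3285.71, 48.3333 μs; sum = 3393.42 μs.
Processing at 3 router(s): 3 × 3 ms = 9000 μs.
End-to-end = 12700 μs.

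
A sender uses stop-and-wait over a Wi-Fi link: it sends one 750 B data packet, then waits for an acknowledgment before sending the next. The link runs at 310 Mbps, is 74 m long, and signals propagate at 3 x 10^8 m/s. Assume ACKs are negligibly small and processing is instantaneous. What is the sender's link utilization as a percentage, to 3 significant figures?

t_tx = L/R = 6000/310000000 = 1.93548e-05 s.
t_prop = 74/300000000 = 2.46667e-07 s; RTT = 4.93333e-07 s.
Cycle = t_tx + RTT = 1.98482e-05 s.
Utilization = t_tx / cycle = 1.93548e-05/1.98482e-05 = 97.5 %.

97.5 %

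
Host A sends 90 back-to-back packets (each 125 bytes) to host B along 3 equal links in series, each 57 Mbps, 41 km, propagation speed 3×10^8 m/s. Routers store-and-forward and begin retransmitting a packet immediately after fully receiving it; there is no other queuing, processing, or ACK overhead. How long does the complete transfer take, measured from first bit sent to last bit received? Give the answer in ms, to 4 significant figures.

2.024 ms

Per-hop transmission t_tx = L/R = 1000/57000000 = 0.0175439 ms.
Per-hop propagation t_prop = 41000/300000000 = 0.136667 ms.
Pipeline fill: first packet needs 3·t_tx to clear all hops; remaining 89 packets each add one t_tx.
Total = (3+90-1)·t_tx + 3·t_prop = 92·0.0175439 + 3·0.136667 = 2.024 ms.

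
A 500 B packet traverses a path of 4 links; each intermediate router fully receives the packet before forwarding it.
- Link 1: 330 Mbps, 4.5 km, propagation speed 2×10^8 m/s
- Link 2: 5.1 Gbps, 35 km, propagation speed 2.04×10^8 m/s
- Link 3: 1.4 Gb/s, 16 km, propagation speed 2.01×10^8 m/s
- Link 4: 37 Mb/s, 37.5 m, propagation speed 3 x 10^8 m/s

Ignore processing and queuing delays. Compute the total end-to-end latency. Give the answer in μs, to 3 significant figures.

L = 500 × 8 = 4000 bits.
Transmission delays (L/R per hop): 12.1212, 0.784314, 2.85714, 108.108 μs; sum = 123.871 μs.
Propagation delays (d/s per hop): 22.5, 171.569, 79.602, 0.125 μs; sum = 273.796 μs.
End-to-end = 398 μs.

398 μs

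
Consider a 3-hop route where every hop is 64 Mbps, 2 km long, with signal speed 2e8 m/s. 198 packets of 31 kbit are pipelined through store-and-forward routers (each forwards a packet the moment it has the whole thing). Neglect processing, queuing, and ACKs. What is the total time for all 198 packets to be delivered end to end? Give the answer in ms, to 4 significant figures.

Per-hop transmission t_tx = L/R = 31000/64000000 = 0.484375 ms.
Per-hop propagation t_prop = 2000/200000000 = 0.01 ms.
Pipeline fill: first packet needs 3·t_tx to clear all hops; remaining 197 packets each add one t_tx.
Total = (3+198-1)·t_tx + 3·t_prop = 200·0.484375 + 3·0.01 = 96.91 ms.

96.91 ms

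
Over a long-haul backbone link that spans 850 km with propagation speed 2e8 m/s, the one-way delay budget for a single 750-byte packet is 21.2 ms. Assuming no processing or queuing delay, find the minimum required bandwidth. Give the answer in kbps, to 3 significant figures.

354 kbps

L = 6000 bits.
Propagation delay = 850000 / 200000000 = 4.25 ms.
Transmission budget = 21.2 − 4.25 = 16.95 ms.
R ≥ L / t_tx = 6000 bits / 0.01695 s = 354 kbps.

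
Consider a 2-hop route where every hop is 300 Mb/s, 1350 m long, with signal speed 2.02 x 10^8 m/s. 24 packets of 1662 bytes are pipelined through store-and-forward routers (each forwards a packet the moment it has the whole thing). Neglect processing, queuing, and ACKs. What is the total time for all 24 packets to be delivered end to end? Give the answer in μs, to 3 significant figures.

Per-hop transmission t_tx = L/R = 13296/300000000 = 44.32 μs.
Per-hop propagation t_prop = 1350/202000000 = 6.68317 μs.
Pipeline fill: first packet needs 2·t_tx to clear all hops; remaining 23 packets each add one t_tx.
Total = (2+24-1)·t_tx + 2·t_prop = 25·44.32 + 2·6.68317 = 1120 μs.

1120 μs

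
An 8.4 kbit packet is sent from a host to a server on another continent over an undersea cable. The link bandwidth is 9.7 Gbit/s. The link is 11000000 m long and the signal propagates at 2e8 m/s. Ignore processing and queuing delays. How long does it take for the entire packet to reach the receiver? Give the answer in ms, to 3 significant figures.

L = 8400 bits.
Transmission delay = L/R = 8400 / 9700000000 = 0.000865979 ms.
Propagation delay = d/s = 11000000 m / 200000000 m/s = 55 ms.
Total = 55.0 ms.

55.0 ms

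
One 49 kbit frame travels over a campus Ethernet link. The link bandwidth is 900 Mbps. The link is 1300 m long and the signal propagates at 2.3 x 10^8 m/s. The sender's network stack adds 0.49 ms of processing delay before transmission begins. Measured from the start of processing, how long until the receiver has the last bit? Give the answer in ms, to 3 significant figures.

L = 49000 bits.
Transmission delay = L/R = 49000 / 900000000 = 0.0544444 ms.
Propagation delay = d/s = 1300 m / 2.3e+08 m/s = 0.00565217 ms.
Plus processing delay 0.49 ms = 0.49 ms.
Total = 0.550 ms.

0.550 ms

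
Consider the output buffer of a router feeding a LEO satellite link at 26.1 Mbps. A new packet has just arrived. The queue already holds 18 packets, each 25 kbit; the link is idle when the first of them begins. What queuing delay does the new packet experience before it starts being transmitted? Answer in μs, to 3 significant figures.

Each queued packet: L/R = 25000/26100000 = 957.854 μs.
18 queued → 17241.4 μs.
Queuing delay = 17200 μs.

17200 μs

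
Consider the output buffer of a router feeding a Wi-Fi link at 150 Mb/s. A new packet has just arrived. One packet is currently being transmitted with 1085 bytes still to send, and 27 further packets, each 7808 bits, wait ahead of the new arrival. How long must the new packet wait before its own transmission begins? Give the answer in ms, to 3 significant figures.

Each queued packet: L/R = 7808/150000000 = 0.0520533 ms.
27 queued → 1.40544 ms.
Plus remaining 8680 bits of current packet: 0.0578667 ms.
Queuing delay = 1.46 ms.

1.46 ms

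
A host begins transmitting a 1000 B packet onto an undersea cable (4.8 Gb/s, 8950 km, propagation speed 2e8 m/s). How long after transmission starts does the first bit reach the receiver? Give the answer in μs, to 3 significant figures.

44800 μs

First bit experiences only propagation delay: d/s = 8950000/200000000 = 44800 μs.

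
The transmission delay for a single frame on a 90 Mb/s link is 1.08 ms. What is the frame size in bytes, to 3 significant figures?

L = R × t_tx = 90000000 b/s × 0.00108 s = 97200 bits.
In bytes: 97200 / 8 = 12200 bytes.

12200 bytes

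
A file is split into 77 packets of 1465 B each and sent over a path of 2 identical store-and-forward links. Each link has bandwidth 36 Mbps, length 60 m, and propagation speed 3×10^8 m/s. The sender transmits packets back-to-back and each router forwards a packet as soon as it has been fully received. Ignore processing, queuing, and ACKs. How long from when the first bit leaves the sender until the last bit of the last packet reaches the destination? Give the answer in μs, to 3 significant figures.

Per-hop transmission t_tx = L/R = 11720/36000000 = 325.556 μs.
Per-hop propagation t_prop = 60/300000000 = 0.2 μs.
Pipeline fill: first packet needs 2·t_tx to clear all hops; remaining 76 packets each add one t_tx.
Total = (2+77-1)·t_tx + 2·t_prop = 78·325.556 + 2·0.2 = 25400 μs.

25400 μs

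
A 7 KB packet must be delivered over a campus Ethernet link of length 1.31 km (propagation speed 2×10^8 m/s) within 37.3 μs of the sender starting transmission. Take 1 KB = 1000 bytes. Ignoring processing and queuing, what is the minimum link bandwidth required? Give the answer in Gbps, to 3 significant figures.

L = 56000 bits.
Propagation delay = 1310 / 200000000 = 6.55 μs.
Transmission budget = 37.3 − 6.55 = 30.75 μs.
R ≥ L / t_tx = 56000 bits / 3.075e-05 s = 1.82 Gbps.

1.82 Gbps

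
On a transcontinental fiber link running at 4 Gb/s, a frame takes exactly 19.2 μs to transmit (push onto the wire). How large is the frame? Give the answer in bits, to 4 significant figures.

76800 bits

L = R × t_tx = 4000000000 b/s × 1.92e-05 s = 76800 bits.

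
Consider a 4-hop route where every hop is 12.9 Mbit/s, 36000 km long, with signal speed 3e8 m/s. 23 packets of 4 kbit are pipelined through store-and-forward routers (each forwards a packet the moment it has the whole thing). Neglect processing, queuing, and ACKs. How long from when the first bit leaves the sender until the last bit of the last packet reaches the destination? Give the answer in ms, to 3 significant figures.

488 ms

Per-hop transmission t_tx = L/R = 4000/12900000 = 0.310078 ms.
Per-hop propagation t_prop = 36000000/300000000 = 120 ms.
Pipeline fill: first packet needs 4·t_tx to clear all hops; remaining 22 packets each add one t_tx.
Total = (4+23-1)·t_tx + 4·t_prop = 26·0.310078 + 4·120 = 488 ms.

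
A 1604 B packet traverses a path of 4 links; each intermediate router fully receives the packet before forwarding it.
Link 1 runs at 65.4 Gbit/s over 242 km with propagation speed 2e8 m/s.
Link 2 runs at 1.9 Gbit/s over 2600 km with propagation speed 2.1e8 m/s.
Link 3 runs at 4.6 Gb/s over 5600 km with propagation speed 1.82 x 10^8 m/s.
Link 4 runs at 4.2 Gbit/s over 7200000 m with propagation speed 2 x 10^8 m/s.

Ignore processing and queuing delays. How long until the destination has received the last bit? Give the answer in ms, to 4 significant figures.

80.37 ms

L = 1604 × 8 = 12832 bits.
Transmission delays (L/R per hop): 0.000196208, 0.00675368, 0.00278957, 0.00305524 ms; sum = 0.0127947 ms.
Propagation delays (d/s per hop): 1.21, 12.381, 30.7692, 36 ms; sum = 80.3602 ms.
End-to-end = 80.37 ms.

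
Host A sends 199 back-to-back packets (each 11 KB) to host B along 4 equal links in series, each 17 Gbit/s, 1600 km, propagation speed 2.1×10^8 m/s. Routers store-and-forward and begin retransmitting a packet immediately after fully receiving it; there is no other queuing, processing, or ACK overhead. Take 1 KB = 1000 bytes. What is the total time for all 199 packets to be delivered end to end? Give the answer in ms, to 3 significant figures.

31.5 ms

Per-hop transmission t_tx = L/R = 88000/17000000000 = 0.00517647 ms.
Per-hop propagation t_prop = 1600000/210000000 = 7.61905 ms.
Pipeline fill: first packet needs 4·t_tx to clear all hops; remaining 198 packets each add one t_tx.
Total = (4+199-1)·t_tx + 4·t_prop = 202·0.00517647 + 4·7.61905 = 31.5 ms.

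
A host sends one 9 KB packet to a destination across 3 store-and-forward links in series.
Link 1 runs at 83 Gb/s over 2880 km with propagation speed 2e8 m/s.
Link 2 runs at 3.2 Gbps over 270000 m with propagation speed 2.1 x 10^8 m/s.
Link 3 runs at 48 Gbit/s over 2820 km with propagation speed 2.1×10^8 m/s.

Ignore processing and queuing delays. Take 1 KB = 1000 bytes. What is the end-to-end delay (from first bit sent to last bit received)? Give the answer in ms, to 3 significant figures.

L = 72000 bits.
Transmission delays (L/R per hop): 0.00086747, 0.0225, 0.0015 ms; sum = 0.0248675 ms.
Propagation delays (d/s per hop): 14.4, 1.28571, 13.4286 ms; sum = 29.1143 ms.
End-to-end = 29.1 ms.

29.1 ms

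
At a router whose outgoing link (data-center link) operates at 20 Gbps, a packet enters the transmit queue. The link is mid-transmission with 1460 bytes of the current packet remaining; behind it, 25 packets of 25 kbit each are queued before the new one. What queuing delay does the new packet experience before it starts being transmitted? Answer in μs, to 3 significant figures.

31.8 μs

Each queued packet: L/R = 25000/20000000000 = 1.25 μs.
25 queued → 31.25 μs.
Plus remaining 11680 bits of current packet: 0.584 μs.
Queuing delay = 31.8 μs.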